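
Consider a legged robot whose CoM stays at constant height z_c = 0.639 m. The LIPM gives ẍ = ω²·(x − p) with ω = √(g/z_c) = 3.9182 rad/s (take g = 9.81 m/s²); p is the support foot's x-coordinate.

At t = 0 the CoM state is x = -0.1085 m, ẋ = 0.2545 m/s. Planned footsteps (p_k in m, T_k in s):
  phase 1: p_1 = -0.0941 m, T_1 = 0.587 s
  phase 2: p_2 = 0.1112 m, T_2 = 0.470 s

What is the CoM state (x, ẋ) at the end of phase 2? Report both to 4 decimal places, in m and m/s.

phase 1: p=-0.0941, T=0.587, ωT=2.299983, cosh=5.037139, sinh=4.936878; start (x,ẋ)=(-0.108500, 0.254500) → end (x,ẋ)=(0.154032, 1.003403)
phase 2: p=0.1112, T=0.470, ωT=1.841554, cosh=3.232451, sinh=3.073880; start (x,ẋ)=(0.154032, 1.003403) → end (x,ẋ)=(1.036834, 3.759319)

x = 1.0368, ẋ = 3.7593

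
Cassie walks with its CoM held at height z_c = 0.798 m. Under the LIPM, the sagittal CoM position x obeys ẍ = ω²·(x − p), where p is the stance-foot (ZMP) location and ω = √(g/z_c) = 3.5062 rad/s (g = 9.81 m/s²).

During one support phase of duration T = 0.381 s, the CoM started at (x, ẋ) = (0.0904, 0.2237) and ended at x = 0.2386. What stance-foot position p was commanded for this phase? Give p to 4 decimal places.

ωT = 3.5062·0.381 = 1.335862; cosh(ωT) = 2.033103, sinh(ωT) = 1.770171
x(T) = p + (x₀−p)·cosh(ωT) + (ẋ₀/ω)·sinh(ωT) ⇒ p·(1 − cosh) = x(T) − x₀·cosh − (ẋ₀/ω)·sinh
numerator   = 0.2386 − (0.0904)·2.033103 − (0.2237/3.5062)·1.770171 = -0.058132
denominator = 1 − 2.033103 = -1.033103
p = -0.058132 / -1.033103 = 0.0563

p = 0.0563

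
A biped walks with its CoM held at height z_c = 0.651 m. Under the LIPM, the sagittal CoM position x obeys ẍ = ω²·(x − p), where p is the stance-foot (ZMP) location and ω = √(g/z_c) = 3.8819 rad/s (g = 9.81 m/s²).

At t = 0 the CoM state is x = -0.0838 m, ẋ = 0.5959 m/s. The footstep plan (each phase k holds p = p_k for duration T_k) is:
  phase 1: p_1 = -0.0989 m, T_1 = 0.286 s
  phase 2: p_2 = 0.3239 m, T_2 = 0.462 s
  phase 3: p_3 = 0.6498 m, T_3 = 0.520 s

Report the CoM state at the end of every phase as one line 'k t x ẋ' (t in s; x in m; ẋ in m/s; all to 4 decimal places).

1 0.2860 0.1342 1.0818
2 0.7480 0.5522 1.1887
3 1.2680 1.4080 3.1515

phase 1: p=-0.0989, T=0.286, ωT=1.110223, cosh=1.682261, sinh=1.352775; start (x,ẋ)=(-0.083800, 0.595900) → end (x,ẋ)=(0.134163, 1.081754)
phase 2: p=0.3239, T=0.462, ωT=1.793438, cosh=3.088233, sinh=2.921846; start (x,ẋ)=(0.134163, 1.081754) → end (x,ẋ)=(0.552168, 1.188654)
phase 3: p=0.6498, T=0.520, ωT=2.018588, cosh=3.830266, sinh=3.697423; start (x,ẋ)=(0.552168, 1.188654) → end (x,ẋ)=(1.408009, 3.151544)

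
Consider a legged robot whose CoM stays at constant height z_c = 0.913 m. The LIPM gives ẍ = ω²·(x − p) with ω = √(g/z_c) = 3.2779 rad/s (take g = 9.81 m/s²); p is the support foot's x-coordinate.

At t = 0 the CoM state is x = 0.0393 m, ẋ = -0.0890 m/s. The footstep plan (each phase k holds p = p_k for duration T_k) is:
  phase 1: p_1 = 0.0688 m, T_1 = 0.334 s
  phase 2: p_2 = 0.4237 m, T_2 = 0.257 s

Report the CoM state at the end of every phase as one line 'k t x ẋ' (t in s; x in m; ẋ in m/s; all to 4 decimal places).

phase 1: p=0.0688, T=0.334, ωT=1.094819, cosh=1.661620, sinh=1.327020; start (x,ẋ)=(0.039300, -0.089000) → end (x,ẋ)=(-0.016248, -0.276204)
phase 2: p=0.4237, T=0.257, ωT=0.842420, cosh=1.376323, sinh=0.945657; start (x,ẋ)=(-0.016248, -0.276204) → end (x,ẋ)=(-0.261495, -1.743885)

1 0.3340 -0.0162 -0.2762
2 0.5910 -0.2615 -1.7439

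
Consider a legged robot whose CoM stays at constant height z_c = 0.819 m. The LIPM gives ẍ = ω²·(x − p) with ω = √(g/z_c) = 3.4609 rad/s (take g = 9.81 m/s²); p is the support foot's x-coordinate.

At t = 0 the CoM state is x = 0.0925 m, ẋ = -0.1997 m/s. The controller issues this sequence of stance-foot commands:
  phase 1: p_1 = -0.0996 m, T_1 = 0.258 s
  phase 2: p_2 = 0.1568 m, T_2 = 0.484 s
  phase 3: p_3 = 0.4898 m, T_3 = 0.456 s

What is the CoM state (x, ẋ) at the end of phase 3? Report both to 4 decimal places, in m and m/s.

x = 0.5749, ẋ = 0.5529

phase 1: p=-0.0996, T=0.258, ωT=0.892912, cosh=1.425847, sinh=1.016385; start (x,ẋ)=(0.092500, -0.199700) → end (x,ẋ)=(0.115658, 0.390991)
phase 2: p=0.1568, T=0.484, ωT=1.675076, cosh=2.763246, sinh=2.575952; start (x,ẋ)=(0.115658, 0.390991) → end (x,ẋ)=(0.334129, 0.713617)
phase 3: p=0.4898, T=0.456, ωT=1.578170, cosh=2.526217, sinh=2.319865; start (x,ẋ)=(0.334129, 0.713617) → end (x,ẋ)=(0.574884, 0.552900)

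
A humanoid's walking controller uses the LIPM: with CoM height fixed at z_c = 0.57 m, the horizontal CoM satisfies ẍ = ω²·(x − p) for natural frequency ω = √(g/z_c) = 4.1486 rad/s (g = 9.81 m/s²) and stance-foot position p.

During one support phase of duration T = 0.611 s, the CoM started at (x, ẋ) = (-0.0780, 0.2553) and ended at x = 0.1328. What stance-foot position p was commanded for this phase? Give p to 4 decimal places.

ωT = 4.1486·0.611 = 2.534795; cosh(ωT) = 6.346559, sinh(ωT) = 6.267281
x(T) = p + (x₀−p)·cosh(ωT) + (ẋ₀/ω)·sinh(ωT) ⇒ p·(1 − cosh) = x(T) − x₀·cosh − (ẋ₀/ω)·sinh
numerator   = 0.1328 − (-0.0780)·6.346559 − (0.2553/4.1486)·6.267281 = 0.242150
denominator = 1 − 6.346559 = -5.346559
p = 0.242150 / -5.346559 = -0.0453

p = -0.0453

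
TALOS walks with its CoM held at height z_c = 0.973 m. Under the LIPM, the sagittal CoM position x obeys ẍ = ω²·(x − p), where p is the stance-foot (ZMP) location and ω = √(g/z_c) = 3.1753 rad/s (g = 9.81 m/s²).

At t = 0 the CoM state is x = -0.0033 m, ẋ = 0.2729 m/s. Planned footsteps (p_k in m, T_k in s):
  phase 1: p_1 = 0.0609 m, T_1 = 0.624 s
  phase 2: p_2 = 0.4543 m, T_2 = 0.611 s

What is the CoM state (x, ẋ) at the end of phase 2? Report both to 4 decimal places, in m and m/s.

phase 1: p=0.0609, T=0.624, ωT=1.981387, cosh=3.695337, sinh=3.557460; start (x,ẋ)=(-0.003300, 0.272900) → end (x,ẋ)=(0.129404, 0.283254)
phase 2: p=0.4543, T=0.611, ωT=1.940108, cosh=3.551597, sinh=3.407908; start (x,ẋ)=(0.129404, 0.283254) → end (x,ẋ)=(-0.395596, -2.509738)

x = -0.3956, ẋ = -2.5097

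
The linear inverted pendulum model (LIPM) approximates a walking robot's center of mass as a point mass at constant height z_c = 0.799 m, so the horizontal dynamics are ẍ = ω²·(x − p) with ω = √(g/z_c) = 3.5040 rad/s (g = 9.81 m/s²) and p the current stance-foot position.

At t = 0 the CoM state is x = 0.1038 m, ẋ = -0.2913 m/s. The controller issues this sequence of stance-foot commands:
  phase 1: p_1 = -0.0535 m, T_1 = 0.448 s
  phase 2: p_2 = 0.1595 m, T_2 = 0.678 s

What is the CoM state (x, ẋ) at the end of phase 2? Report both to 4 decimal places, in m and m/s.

phase 1: p=-0.0535, T=0.448, ωT=1.569792, cosh=2.506868, sinh=2.298780; start (x,ẋ)=(0.103800, -0.291300) → end (x,ẋ)=(0.149725, 0.536789)
phase 2: p=0.1595, T=0.678, ωT=2.375712, cosh=5.425809, sinh=5.332861; start (x,ẋ)=(0.149725, 0.536789) → end (x,ẋ)=(0.923419, 2.729849)

x = 0.9234, ẋ = 2.7298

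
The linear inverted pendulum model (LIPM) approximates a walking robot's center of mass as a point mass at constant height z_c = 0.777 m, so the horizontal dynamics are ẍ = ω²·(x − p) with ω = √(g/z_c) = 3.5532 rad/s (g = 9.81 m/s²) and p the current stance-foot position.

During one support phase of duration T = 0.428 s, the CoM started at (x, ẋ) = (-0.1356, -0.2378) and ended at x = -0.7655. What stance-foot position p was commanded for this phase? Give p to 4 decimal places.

p = 0.2109

ωT = 3.5532·0.428 = 1.520770; cosh(ωT) = 2.397144, sinh(ωT) = 2.178601
x(T) = p + (x₀−p)·cosh(ωT) + (ẋ₀/ω)·sinh(ωT) ⇒ p·(1 − cosh) = x(T) − x₀·cosh − (ẋ₀/ω)·sinh
numerator   = -0.7655 − (-0.1356)·2.397144 − (-0.2378/3.5532)·2.178601 = -0.294643
denominator = 1 − 2.397144 = -1.397144
p = -0.294643 / -1.397144 = 0.2109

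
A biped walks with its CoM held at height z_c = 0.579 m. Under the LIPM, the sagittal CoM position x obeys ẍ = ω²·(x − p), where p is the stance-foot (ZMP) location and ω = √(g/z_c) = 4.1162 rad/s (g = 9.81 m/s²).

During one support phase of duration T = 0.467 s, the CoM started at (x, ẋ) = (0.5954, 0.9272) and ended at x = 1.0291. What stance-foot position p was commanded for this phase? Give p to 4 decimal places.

ωT = 4.1162·0.467 = 1.922265; cosh(ωT) = 3.491352, sinh(ωT) = 3.345076
x(T) = p + (x₀−p)·cosh(ωT) + (ẋ₀/ω)·sinh(ωT) ⇒ p·(1 − cosh) = x(T) − x₀·cosh − (ẋ₀/ω)·sinh
numerator   = 1.0291 − (0.5954)·3.491352 − (0.9272/4.1162)·3.345076 = -1.803150
denominator = 1 − 3.491352 = -2.491352
p = -1.803150 / -2.491352 = 0.7238

p = 0.7238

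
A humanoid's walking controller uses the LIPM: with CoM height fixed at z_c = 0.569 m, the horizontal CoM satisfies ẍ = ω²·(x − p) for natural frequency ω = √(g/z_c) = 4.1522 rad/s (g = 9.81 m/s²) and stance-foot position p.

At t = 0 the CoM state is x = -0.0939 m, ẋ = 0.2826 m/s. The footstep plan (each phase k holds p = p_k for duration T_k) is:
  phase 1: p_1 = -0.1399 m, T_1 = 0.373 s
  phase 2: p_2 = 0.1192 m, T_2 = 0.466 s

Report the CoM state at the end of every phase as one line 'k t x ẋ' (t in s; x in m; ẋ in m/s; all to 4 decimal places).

1 0.3730 0.1261 1.1240
2 0.8390 1.0612 4.0698

phase 1: p=-0.1399, T=0.373, ωT=1.548771, cosh=2.459095, sinh=2.246586; start (x,ẋ)=(-0.093900, 0.282600) → end (x,ẋ)=(0.126122, 1.124041)
phase 2: p=0.1192, T=0.466, ωT=1.934925, cosh=3.533981, sinh=3.389546; start (x,ẋ)=(0.126122, 1.124041) → end (x,ẋ)=(1.061244, 4.069756)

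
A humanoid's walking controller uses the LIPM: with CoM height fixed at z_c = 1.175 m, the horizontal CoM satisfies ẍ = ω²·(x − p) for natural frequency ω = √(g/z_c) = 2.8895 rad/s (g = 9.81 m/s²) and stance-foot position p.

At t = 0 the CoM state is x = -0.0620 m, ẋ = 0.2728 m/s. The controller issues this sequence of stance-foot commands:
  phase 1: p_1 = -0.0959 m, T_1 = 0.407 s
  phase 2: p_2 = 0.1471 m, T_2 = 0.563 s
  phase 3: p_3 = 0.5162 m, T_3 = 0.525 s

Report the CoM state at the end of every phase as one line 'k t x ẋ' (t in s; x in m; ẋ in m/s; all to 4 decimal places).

phase 1: p=-0.0959, T=0.407, ωT=1.176026, cosh=1.774985, sinh=1.466483; start (x,ẋ)=(-0.062000, 0.272800) → end (x,ẋ)=(0.102724, 0.627864)
phase 2: p=0.1471, T=0.563, ωT=1.626788, cosh=2.642035, sinh=2.445475; start (x,ẋ)=(0.102724, 0.627864) → end (x,ẋ)=(0.561238, 1.345268)
phase 3: p=0.5162, T=0.525, ωT=1.516987, cosh=2.388922, sinh=2.169550; start (x,ẋ)=(0.561238, 1.345268) → end (x,ẋ)=(1.633872, 3.496078)

1 0.4070 0.1027 0.6279
2 0.9700 0.5612 1.3453
3 1.4950 1.6339 3.4961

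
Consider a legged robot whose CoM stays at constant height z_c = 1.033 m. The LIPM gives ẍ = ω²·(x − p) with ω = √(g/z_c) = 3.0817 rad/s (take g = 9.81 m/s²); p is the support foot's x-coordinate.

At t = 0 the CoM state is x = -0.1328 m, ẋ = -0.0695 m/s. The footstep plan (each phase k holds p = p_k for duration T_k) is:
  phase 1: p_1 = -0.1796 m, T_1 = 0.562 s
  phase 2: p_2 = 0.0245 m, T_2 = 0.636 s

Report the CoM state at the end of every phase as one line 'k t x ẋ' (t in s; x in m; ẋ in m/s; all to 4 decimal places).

1 0.5620 -0.1049 0.1922
2 1.1980 -0.2271 -0.6920

phase 1: p=-0.1796, T=0.562, ωT=1.731915, cosh=2.914207, sinh=2.737262; start (x,ẋ)=(-0.132800, -0.069500) → end (x,ẋ)=(-0.104947, 0.192240)
phase 2: p=0.0245, T=0.636, ωT=1.959961, cosh=3.619958, sinh=3.479094; start (x,ẋ)=(-0.104947, 0.192240) → end (x,ẋ)=(-0.227063, -0.691969)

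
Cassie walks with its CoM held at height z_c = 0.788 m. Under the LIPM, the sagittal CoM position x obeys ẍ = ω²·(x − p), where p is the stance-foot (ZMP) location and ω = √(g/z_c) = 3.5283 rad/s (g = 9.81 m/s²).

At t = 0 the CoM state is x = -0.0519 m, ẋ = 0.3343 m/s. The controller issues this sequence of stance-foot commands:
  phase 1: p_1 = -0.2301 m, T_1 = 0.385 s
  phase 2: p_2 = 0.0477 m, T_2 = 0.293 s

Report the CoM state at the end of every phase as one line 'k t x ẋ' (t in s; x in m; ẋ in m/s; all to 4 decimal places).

phase 1: p=-0.2301, T=0.385, ωT=1.358396, cosh=2.073510, sinh=1.816437; start (x,ẋ)=(-0.051900, 0.334300) → end (x,ẋ)=(0.311504, 1.835247)
phase 2: p=0.0477, T=0.293, ωT=1.033792, cosh=1.583682, sinh=1.228026; start (x,ẋ)=(0.311504, 1.835247) → end (x,ẋ)=(1.104239, 4.049466)

1 0.3850 0.3115 1.8352
2 0.6780 1.1042 4.0495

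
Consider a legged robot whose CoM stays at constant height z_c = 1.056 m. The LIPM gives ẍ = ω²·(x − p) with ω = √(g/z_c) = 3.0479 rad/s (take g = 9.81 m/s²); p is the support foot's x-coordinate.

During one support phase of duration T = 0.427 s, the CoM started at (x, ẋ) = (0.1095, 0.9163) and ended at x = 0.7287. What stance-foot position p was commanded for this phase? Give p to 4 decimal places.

ωT = 3.0479·0.427 = 1.301453; cosh(ωT) = 1.973385, sinh(ωT) = 1.701249
x(T) = p + (x₀−p)·cosh(ωT) + (ẋ₀/ω)·sinh(ωT) ⇒ p·(1 − cosh) = x(T) − x₀·cosh − (ẋ₀/ω)·sinh
numerator   = 0.7287 − (0.1095)·1.973385 − (0.9163/3.0479)·1.701249 = 0.001163
denominator = 1 − 1.973385 = -0.973385
p = 0.001163 / -0.973385 = -0.0012

p = -0.0012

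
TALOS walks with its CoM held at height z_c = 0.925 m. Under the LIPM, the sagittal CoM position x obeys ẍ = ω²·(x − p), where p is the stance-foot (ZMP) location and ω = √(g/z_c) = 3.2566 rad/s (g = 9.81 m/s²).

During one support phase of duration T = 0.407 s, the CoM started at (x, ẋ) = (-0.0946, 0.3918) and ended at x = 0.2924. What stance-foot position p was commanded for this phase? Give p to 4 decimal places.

p = -0.2686

ωT = 3.2566·0.407 = 1.325436; cosh(ωT) = 2.014757, sinh(ωT) = 1.749070
x(T) = p + (x₀−p)·cosh(ωT) + (ẋ₀/ω)·sinh(ωT) ⇒ p·(1 − cosh) = x(T) − x₀·cosh − (ẋ₀/ω)·sinh
numerator   = 0.2924 − (-0.0946)·2.014757 − (0.3918/3.2566)·1.749070 = 0.272566
denominator = 1 − 2.014757 = -1.014757
p = 0.272566 / -1.014757 = -0.2686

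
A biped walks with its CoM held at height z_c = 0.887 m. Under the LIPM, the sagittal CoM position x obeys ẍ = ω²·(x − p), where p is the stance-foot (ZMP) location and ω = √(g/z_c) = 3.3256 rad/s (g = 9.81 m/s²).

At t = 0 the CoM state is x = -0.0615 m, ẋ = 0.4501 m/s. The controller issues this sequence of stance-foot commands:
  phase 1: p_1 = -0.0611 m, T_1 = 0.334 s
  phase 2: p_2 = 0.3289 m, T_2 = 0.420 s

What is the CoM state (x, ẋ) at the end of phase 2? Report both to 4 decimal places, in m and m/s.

phase 1: p=-0.0611, T=0.334, ωT=1.110750, cosh=1.682974, sinh=1.353662; start (x,ẋ)=(-0.061500, 0.450100) → end (x,ẋ)=(0.121437, 0.755706)
phase 2: p=0.3289, T=0.420, ωT=1.396752, cosh=2.144725, sinh=1.897325; start (x,ẋ)=(0.121437, 0.755706) → end (x,ẋ)=(0.315095, 0.311742)

x = 0.3151, ẋ = 0.3117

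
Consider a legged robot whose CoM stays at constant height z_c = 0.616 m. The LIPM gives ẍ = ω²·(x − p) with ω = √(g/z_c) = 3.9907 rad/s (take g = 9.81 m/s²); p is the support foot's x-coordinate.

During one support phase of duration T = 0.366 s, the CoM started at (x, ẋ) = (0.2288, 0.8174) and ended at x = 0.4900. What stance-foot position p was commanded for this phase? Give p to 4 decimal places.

p = 0.3518

ωT = 3.9907·0.366 = 1.460596; cosh(ωT) = 2.270313, sinh(ωT) = 2.038215
x(T) = p + (x₀−p)·cosh(ωT) + (ẋ₀/ω)·sinh(ωT) ⇒ p·(1 − cosh) = x(T) − x₀·cosh − (ẋ₀/ω)·sinh
numerator   = 0.4900 − (0.2288)·2.270313 − (0.8174/3.9907)·2.038215 = -0.446927
denominator = 1 − 2.270313 = -1.270313
p = -0.446927 / -1.270313 = 0.3518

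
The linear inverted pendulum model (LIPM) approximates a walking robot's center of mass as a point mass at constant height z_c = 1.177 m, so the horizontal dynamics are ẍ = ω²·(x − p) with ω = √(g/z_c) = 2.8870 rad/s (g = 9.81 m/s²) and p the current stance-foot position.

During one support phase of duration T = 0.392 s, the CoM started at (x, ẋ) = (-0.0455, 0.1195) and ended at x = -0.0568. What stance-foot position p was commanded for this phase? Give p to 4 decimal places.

p = 0.0512

ωT = 2.8870·0.392 = 1.131704; cosh(ωT) = 1.711710, sinh(ωT) = 1.389226
x(T) = p + (x₀−p)·cosh(ωT) + (ẋ₀/ω)·sinh(ωT) ⇒ p·(1 − cosh) = x(T) − x₀·cosh − (ẋ₀/ω)·sinh
numerator   = -0.0568 − (-0.0455)·1.711710 − (0.1195/2.8870)·1.389226 = -0.036421
denominator = 1 − 1.711710 = -0.711710
p = -0.036421 / -0.711710 = 0.0512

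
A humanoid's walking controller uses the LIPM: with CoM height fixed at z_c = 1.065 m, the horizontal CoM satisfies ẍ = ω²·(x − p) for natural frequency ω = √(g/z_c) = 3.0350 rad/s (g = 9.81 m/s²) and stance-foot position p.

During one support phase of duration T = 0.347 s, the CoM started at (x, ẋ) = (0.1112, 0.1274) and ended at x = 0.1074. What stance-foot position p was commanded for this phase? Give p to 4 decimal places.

ωT = 3.0350·0.347 = 1.053145; cosh(ωT) = 1.607746, sinh(ωT) = 1.258907
x(T) = p + (x₀−p)·cosh(ωT) + (ẋ₀/ω)·sinh(ωT) ⇒ p·(1 − cosh) = x(T) − x₀·cosh − (ẋ₀/ω)·sinh
numerator   = 0.1074 − (0.1112)·1.607746 − (0.1274/3.0350)·1.258907 = -0.124226
denominator = 1 − 1.607746 = -0.607746
p = -0.124226 / -0.607746 = 0.2044

p = 0.2044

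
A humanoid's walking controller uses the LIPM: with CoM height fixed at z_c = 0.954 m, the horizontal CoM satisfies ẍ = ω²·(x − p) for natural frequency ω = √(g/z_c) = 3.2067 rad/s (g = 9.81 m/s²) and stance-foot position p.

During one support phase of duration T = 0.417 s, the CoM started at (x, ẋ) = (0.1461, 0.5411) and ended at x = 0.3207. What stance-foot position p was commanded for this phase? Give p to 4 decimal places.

ωT = 3.2067·0.417 = 1.337194; cosh(ωT) = 2.035462, sinh(ωT) = 1.772880
x(T) = p + (x₀−p)·cosh(ωT) + (ẋ₀/ω)·sinh(ωT) ⇒ p·(1 − cosh) = x(T) − x₀·cosh − (ẋ₀/ω)·sinh
numerator   = 0.3207 − (0.1461)·2.035462 − (0.5411/3.2067)·1.772880 = -0.275838
denominator = 1 − 2.035462 = -1.035462
p = -0.275838 / -1.035462 = 0.2664

p = 0.2664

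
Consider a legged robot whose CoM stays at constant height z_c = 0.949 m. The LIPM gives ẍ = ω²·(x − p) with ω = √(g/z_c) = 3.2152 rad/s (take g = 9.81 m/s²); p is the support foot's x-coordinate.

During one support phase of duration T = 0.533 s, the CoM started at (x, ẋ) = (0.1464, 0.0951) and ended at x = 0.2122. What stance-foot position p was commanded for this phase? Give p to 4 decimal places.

ωT = 3.2152·0.533 = 1.713702; cosh(ωT) = 2.864831, sinh(ωT) = 2.684634
x(T) = p + (x₀−p)·cosh(ωT) + (ẋ₀/ω)·sinh(ωT) ⇒ p·(1 − cosh) = x(T) − x₀·cosh − (ẋ₀/ω)·sinh
numerator   = 0.2122 − (0.1464)·2.864831 − (0.0951/3.2152)·2.684634 = -0.286618
denominator = 1 − 2.864831 = -1.864831
p = -0.286618 / -1.864831 = 0.1537

p = 0.1537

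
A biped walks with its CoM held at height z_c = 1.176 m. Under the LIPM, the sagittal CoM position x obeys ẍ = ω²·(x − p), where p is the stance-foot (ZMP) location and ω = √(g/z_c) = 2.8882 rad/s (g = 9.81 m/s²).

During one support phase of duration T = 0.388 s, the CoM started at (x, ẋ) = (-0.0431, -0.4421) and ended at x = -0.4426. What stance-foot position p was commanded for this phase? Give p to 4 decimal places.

p = 0.2294

ωT = 2.8882·0.388 = 1.120622; cosh(ωT) = 1.696418, sinh(ωT) = 1.370341
x(T) = p + (x₀−p)·cosh(ωT) + (ẋ₀/ω)·sinh(ωT) ⇒ p·(1 − cosh) = x(T) − x₀·cosh − (ẋ₀/ω)·sinh
numerator   = -0.4426 − (-0.0431)·1.696418 − (-0.4421/2.8882)·1.370341 = -0.159725
denominator = 1 − 1.696418 = -0.696418
p = -0.159725 / -0.696418 = 0.2294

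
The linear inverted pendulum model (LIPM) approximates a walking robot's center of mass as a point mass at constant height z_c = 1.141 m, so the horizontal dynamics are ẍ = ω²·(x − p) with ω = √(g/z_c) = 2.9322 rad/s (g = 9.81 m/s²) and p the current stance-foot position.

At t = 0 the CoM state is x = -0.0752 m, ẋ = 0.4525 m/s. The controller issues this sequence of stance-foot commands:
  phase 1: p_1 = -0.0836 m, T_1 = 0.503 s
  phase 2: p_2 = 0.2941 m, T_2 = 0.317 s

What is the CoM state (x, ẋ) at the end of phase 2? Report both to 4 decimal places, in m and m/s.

x = 0.6354, ẋ = 1.4765

phase 1: p=-0.0836, T=0.503, ωT=1.474897, cosh=2.299693, sinh=2.070891; start (x,ẋ)=(-0.075200, 0.452500) → end (x,ẋ)=(0.255299, 1.091618)
phase 2: p=0.2941, T=0.317, ωT=0.929507, cosh=1.464005, sinh=1.069256; start (x,ẋ)=(0.255299, 1.091618) → end (x,ẋ)=(0.635365, 1.476483)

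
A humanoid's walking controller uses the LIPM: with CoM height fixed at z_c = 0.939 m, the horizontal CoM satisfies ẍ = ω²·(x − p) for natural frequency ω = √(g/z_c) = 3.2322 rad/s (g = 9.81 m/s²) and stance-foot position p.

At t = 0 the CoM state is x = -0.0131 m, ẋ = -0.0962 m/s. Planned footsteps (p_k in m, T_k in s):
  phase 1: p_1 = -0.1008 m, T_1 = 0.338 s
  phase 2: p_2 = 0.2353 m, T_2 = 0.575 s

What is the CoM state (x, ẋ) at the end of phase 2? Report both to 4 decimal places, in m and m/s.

phase 1: p=-0.1008, T=0.338, ωT=1.092484, cosh=1.658526, sinh=1.323144; start (x,ẋ)=(-0.013100, -0.096200) → end (x,ẋ)=(0.005272, 0.215513)
phase 2: p=0.2353, T=0.575, ωT=1.858515, cosh=3.285054, sinh=3.129150; start (x,ẋ)=(0.005272, 0.215513) → end (x,ẋ)=(-0.311712, -1.618539)

x = -0.3117, ẋ = -1.6185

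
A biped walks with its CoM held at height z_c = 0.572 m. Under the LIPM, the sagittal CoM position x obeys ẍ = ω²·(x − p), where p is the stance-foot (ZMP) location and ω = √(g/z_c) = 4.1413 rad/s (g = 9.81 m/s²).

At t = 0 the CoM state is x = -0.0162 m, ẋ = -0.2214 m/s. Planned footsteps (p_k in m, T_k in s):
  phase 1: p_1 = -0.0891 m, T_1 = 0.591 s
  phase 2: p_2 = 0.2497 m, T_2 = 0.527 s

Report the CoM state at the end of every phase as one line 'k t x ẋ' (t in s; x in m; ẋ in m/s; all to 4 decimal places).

1 0.5910 0.0287 0.4426
2 1.1180 -0.2747 -2.0186

phase 1: p=-0.0891, T=0.591, ωT=2.447508, cosh=5.823008, sinh=5.736500; start (x,ẋ)=(-0.016200, -0.221400) → end (x,ẋ)=(0.028716, 0.442640)
phase 2: p=0.2497, T=0.527, ωT=2.182465, cosh=4.490452, sinh=4.377688; start (x,ẋ)=(0.028716, 0.442640) → end (x,ẋ)=(-0.274714, -2.018646)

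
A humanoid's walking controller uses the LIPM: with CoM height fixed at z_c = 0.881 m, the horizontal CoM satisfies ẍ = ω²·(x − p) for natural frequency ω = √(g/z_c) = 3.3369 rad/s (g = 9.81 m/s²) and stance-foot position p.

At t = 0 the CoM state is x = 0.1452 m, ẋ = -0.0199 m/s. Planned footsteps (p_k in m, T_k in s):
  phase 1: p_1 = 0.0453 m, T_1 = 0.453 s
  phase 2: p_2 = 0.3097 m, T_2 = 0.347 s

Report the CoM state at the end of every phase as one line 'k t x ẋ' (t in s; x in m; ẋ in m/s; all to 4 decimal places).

1 0.4530 0.2699 0.6717
2 0.8000 0.5289 0.9842

phase 1: p=0.0453, T=0.453, ωT=1.511616, cosh=2.377302, sinh=2.156749; start (x,ẋ)=(0.145200, -0.019900) → end (x,ẋ)=(0.269930, 0.671657)
phase 2: p=0.3097, T=0.347, ωT=1.157904, cosh=1.748699, sinh=1.434556; start (x,ẋ)=(0.269930, 0.671657) → end (x,ẋ)=(0.528905, 0.984151)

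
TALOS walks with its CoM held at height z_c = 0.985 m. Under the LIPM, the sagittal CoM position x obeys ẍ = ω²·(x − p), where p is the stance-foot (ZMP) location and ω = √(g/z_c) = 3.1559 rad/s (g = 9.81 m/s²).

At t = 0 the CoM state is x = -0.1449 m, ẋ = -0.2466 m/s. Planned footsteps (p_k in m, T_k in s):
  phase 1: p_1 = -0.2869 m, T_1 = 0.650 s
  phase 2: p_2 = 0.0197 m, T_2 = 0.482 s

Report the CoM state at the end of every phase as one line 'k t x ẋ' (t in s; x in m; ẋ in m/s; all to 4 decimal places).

1 0.6500 -0.0244 0.7391
2 1.1320 0.4244 1.4692

phase 1: p=-0.2869, T=0.650, ωT=2.051335, cosh=3.953421, sinh=3.824858; start (x,ẋ)=(-0.144900, -0.246600) → end (x,ẋ)=(-0.024386, 0.739150)
phase 2: p=0.0197, T=0.482, ωT=1.521144, cosh=2.397960, sinh=2.179498; start (x,ẋ)=(-0.024386, 0.739150) → end (x,ẋ)=(0.424448, 1.469214)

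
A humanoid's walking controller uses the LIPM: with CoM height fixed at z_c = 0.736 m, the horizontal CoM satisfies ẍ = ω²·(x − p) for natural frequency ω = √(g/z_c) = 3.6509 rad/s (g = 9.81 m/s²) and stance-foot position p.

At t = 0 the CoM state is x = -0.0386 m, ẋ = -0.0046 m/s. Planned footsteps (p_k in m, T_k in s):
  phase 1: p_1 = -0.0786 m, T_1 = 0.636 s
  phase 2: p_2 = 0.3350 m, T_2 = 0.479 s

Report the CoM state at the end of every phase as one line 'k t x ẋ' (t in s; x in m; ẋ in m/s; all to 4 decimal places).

1 0.6360 0.1209 0.7136
2 1.1150 0.2459 -0.0652

phase 1: p=-0.0786, T=0.636, ωT=2.321972, cosh=5.146922, sinh=5.048842; start (x,ẋ)=(-0.038600, -0.004600) → end (x,ẋ)=(0.120916, 0.713637)
phase 2: p=0.3350, T=0.479, ωT=1.748781, cosh=2.960789, sinh=2.786803; start (x,ẋ)=(0.120916, 0.713637) → end (x,ẋ)=(0.245874, -0.065240)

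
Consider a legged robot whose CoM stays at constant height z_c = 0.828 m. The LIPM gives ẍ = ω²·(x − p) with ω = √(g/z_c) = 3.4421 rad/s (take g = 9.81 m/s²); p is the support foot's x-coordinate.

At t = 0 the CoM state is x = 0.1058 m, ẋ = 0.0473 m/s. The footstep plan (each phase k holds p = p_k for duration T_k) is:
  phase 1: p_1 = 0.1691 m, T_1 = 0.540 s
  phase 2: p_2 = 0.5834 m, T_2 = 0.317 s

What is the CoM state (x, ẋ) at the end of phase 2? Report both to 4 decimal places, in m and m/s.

phase 1: p=0.1691, T=0.540, ωT=1.858734, cosh=3.285740, sinh=3.129870; start (x,ẋ)=(0.105800, 0.047300) → end (x,ẋ)=(0.004122, -0.526536)
phase 2: p=0.5834, T=0.317, ωT=1.091146, cosh=1.656758, sinh=1.320926; start (x,ẋ)=(0.004122, -0.526536) → end (x,ẋ)=(-0.578384, -3.506180)

x = -0.5784, ẋ = -3.5062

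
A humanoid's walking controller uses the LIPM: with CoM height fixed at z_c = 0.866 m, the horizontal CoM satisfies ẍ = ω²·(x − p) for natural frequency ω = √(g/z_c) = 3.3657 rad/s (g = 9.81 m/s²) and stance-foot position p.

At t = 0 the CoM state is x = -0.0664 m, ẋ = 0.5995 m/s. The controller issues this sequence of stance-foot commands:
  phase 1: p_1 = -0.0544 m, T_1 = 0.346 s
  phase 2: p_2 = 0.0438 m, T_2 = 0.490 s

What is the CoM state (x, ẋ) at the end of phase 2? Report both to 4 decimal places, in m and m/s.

phase 1: p=-0.0544, T=0.346, ωT=1.164532, cosh=1.758246, sinh=1.446177; start (x,ẋ)=(-0.066400, 0.599500) → end (x,ẋ)=(0.182095, 0.995660)
phase 2: p=0.0438, T=0.490, ωT=1.649193, cosh=2.697492, sinh=2.505287; start (x,ẋ)=(0.182095, 0.995660) → end (x,ẋ)=(1.157977, 3.851893)

x = 1.1580, ẋ = 3.8519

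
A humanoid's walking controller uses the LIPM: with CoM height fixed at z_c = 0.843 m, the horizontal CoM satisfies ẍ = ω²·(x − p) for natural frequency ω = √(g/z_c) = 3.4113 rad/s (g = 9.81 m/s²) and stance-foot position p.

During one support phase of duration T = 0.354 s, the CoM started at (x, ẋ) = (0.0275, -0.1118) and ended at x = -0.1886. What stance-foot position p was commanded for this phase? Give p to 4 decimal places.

ωT = 3.4113·0.354 = 1.207600; cosh(ωT) = 1.822180, sinh(ωT) = 1.523266
x(T) = p + (x₀−p)·cosh(ωT) + (ẋ₀/ω)·sinh(ωT) ⇒ p·(1 − cosh) = x(T) − x₀·cosh − (ẋ₀/ω)·sinh
numerator   = -0.1886 − (0.0275)·1.822180 − (-0.1118/3.4113)·1.523266 = -0.188787
denominator = 1 − 1.822180 = -0.822180
p = -0.188787 / -0.822180 = 0.2296

p = 0.2296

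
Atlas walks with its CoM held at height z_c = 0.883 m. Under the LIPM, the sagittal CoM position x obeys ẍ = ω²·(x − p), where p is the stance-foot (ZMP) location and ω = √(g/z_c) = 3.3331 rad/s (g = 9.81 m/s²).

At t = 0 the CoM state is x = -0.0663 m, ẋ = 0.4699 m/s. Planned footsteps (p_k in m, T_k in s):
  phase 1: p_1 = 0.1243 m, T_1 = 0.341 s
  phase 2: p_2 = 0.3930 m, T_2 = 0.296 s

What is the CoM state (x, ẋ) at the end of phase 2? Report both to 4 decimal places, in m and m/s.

x = -0.2446, ẋ = -1.6591

phase 1: p=0.1243, T=0.341, ωT=1.136587, cosh=1.718514, sinh=1.397601; start (x,ẋ)=(-0.066300, 0.469900) → end (x,ẋ)=(-0.006215, -0.080351)
phase 2: p=0.3930, T=0.296, ωT=0.986598, cosh=1.527468, sinh=1.154625; start (x,ẋ)=(-0.006215, -0.080351) → end (x,ẋ)=(-0.244623, -1.659105)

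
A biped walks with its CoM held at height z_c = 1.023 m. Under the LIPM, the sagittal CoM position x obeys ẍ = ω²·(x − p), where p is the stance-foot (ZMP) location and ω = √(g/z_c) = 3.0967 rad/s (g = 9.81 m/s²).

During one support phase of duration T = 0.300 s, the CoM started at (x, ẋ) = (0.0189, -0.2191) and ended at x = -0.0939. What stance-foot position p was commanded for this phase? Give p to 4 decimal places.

p = 0.0992

ωT = 3.0967·0.300 = 0.929010; cosh(ωT) = 1.463473, sinh(ωT) = 1.068528
x(T) = p + (x₀−p)·cosh(ωT) + (ẋ₀/ω)·sinh(ωT) ⇒ p·(1 − cosh) = x(T) − x₀·cosh − (ẋ₀/ω)·sinh
numerator   = -0.0939 − (0.0189)·1.463473 − (-0.2191/3.0967)·1.068528 = -0.045958
denominator = 1 − 1.463473 = -0.463473
p = -0.045958 / -0.463473 = 0.0992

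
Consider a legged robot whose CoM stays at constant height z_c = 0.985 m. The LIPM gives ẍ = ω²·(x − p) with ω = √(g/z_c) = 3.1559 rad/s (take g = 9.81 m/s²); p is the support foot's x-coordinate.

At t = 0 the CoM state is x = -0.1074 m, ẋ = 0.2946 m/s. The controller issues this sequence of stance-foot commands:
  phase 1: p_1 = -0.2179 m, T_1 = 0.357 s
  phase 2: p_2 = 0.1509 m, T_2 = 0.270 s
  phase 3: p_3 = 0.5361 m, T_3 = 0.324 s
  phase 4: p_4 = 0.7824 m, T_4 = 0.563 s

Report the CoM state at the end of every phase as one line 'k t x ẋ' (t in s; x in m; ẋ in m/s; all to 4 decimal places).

phase 1: p=-0.2179, T=0.357, ωT=1.126656, cosh=1.704719, sinh=1.380604; start (x,ẋ)=(-0.107400, 0.294600) → end (x,ẋ)=(0.099349, 0.983664)
phase 2: p=0.1509, T=0.270, ωT=0.852093, cosh=1.385535, sinh=0.959014; start (x,ẋ)=(0.099349, 0.983664) → end (x,ẋ)=(0.378390, 1.206880)
phase 3: p=0.5361, T=0.324, ωT=1.022512, cosh=1.569930, sinh=1.210239; start (x,ẋ)=(0.378390, 1.206880) → end (x,ẋ)=(0.751327, 1.292362)
phase 4: p=0.7824, T=0.563, ωT=1.776772, cosh=3.039964, sinh=2.870780; start (x,ẋ)=(0.751327, 1.292362) → end (x,ẋ)=(1.863542, 3.647214)

1 0.3570 0.0993 0.9837
2 0.6270 0.3784 1.2069
3 0.9510 0.7513 1.2924
4 1.5140 1.8635 3.6472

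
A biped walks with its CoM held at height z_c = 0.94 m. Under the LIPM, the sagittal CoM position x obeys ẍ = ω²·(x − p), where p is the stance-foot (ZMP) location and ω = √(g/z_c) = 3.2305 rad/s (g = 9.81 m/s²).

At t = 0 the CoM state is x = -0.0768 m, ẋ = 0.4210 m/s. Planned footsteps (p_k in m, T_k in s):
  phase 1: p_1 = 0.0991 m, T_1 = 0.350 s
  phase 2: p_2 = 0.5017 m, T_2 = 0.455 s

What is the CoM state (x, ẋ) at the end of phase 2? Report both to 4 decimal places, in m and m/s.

phase 1: p=0.0991, T=0.350, ωT=1.130675, cosh=1.710281, sinh=1.387466; start (x,ẋ)=(-0.076800, 0.421000) → end (x,ẋ)=(-0.020923, -0.068392)
phase 2: p=0.5017, T=0.455, ωT=1.469878, cosh=2.289328, sinh=2.059374; start (x,ẋ)=(-0.020923, -0.068392) → end (x,ẋ)=(-0.738355, -3.633485)

x = -0.7384, ẋ = -3.6335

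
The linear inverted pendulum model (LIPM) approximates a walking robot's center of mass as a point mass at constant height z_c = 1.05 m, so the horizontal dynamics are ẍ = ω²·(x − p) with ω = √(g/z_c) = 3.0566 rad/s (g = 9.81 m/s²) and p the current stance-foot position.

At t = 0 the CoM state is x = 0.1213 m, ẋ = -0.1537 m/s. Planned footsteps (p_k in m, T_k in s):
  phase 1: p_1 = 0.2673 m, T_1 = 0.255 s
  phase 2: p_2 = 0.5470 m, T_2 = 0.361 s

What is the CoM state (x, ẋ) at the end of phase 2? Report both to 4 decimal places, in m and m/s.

x = -0.5733, ẋ = -3.0961

phase 1: p=0.2673, T=0.255, ωT=0.779433, cosh=1.319451, sinh=0.860785; start (x,ẋ)=(0.121300, -0.153700) → end (x,ẋ)=(0.031376, -0.586937)
phase 2: p=0.5470, T=0.361, ωT=1.103433, cosh=1.673113, sinh=1.341383; start (x,ẋ)=(0.031376, -0.586937) → end (x,ẋ)=(-0.573273, -3.096106)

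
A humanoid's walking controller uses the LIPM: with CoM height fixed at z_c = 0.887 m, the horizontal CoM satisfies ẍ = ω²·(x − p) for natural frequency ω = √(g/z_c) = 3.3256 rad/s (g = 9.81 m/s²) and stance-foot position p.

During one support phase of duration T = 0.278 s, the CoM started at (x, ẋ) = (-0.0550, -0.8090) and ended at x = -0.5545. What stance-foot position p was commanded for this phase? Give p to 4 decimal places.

p = 0.4708

ωT = 3.3256·0.278 = 0.924517; cosh(ωT) = 1.458687, sinh(ωT) = 1.061963
x(T) = p + (x₀−p)·cosh(ωT) + (ẋ₀/ω)·sinh(ωT) ⇒ p·(1 − cosh) = x(T) − x₀·cosh − (ẋ₀/ω)·sinh
numerator   = -0.5545 − (-0.0550)·1.458687 − (-0.8090/3.3256)·1.061963 = -0.215934
denominator = 1 − 1.458687 = -0.458687
p = -0.215934 / -0.458687 = 0.4708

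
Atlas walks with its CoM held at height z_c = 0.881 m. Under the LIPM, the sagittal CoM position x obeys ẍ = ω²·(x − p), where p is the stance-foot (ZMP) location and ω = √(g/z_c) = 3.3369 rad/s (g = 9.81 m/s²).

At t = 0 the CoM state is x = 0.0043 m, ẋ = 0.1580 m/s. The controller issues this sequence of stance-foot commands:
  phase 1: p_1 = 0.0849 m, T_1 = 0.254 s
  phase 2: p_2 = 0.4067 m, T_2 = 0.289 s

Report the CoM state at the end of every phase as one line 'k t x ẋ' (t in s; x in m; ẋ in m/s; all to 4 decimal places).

1 0.2540 0.0187 -0.0380
2 0.5430 -0.1889 -1.5085

phase 1: p=0.0849, T=0.254, ωT=0.847573, cosh=1.381214, sinh=0.952760; start (x,ẋ)=(0.004300, 0.158000) → end (x,ẋ)=(0.018687, -0.038017)
phase 2: p=0.4067, T=0.289, ωT=0.964364, cosh=1.502172, sinh=1.120947; start (x,ẋ)=(0.018687, -0.038017) → end (x,ẋ)=(-0.188934, -1.508467)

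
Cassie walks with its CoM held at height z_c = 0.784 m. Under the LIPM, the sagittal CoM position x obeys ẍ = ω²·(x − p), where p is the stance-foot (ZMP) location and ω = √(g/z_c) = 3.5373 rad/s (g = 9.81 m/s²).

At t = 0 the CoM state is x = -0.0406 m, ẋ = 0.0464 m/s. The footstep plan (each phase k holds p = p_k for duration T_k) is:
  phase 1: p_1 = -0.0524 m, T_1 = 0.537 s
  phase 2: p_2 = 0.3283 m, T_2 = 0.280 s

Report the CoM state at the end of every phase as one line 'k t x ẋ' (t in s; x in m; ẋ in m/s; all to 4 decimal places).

1 0.5370 0.0308 0.2949
2 0.8170 -0.0308 -0.7697

phase 1: p=-0.0524, T=0.537, ωT=1.899530, cosh=3.416196, sinh=3.266557; start (x,ẋ)=(-0.040600, 0.046400) → end (x,ẋ)=(0.030760, 0.294858)
phase 2: p=0.3283, T=0.280, ωT=0.990444, cosh=1.531921, sinh=1.160509; start (x,ẋ)=(0.030760, 0.294858) → end (x,ẋ)=(-0.030772, -0.769724)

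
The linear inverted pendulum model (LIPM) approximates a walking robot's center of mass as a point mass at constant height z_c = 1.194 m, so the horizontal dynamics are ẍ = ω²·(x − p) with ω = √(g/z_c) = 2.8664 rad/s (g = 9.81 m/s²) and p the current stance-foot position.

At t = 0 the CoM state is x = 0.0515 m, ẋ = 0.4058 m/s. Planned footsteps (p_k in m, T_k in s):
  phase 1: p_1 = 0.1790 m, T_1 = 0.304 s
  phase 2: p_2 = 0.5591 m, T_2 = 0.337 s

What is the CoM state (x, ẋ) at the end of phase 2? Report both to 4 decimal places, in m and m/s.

phase 1: p=0.1790, T=0.304, ωT=0.871386, cosh=1.404296, sinh=0.985924; start (x,ẋ)=(0.051500, 0.405800) → end (x,ẋ)=(0.139531, 0.209541)
phase 2: p=0.5591, T=0.337, ωT=0.965977, cosh=1.503982, sinh=1.123371; start (x,ẋ)=(0.139531, 0.209541) → end (x,ẋ)=(0.010197, -1.035879)

x = 0.0102, ẋ = -1.0359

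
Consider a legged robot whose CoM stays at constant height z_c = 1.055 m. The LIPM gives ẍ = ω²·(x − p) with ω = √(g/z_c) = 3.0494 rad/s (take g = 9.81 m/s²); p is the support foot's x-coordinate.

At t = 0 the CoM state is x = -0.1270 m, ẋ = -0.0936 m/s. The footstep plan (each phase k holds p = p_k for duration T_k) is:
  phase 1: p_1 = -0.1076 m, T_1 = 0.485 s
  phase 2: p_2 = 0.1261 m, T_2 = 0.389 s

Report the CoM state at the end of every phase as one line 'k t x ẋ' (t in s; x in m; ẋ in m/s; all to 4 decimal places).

phase 1: p=-0.1076, T=0.485, ωT=1.478959, cosh=2.308125, sinh=2.080250; start (x,ẋ)=(-0.127000, -0.093600) → end (x,ẋ)=(-0.216230, -0.339105)
phase 2: p=0.1261, T=0.389, ωT=1.186217, cosh=1.790021, sinh=1.484647; start (x,ẋ)=(-0.216230, -0.339105) → end (x,ẋ)=(-0.651776, -2.156829)

1 0.4850 -0.2162 -0.3391
2 0.8740 -0.6518 -2.1568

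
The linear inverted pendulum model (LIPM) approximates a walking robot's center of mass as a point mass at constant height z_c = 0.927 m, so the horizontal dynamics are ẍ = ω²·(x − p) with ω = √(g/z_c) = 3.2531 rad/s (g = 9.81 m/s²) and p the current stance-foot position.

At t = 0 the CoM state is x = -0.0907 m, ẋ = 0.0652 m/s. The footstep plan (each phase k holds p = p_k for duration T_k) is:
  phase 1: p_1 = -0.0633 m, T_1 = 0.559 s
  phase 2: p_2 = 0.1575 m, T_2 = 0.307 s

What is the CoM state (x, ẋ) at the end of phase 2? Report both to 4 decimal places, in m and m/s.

phase 1: p=-0.0633, T=0.559, ωT=1.818483, cosh=3.162387, sinh=3.000115; start (x,ẋ)=(-0.090700, 0.065200) → end (x,ẋ)=(-0.089820, -0.061227)
phase 2: p=0.1575, T=0.307, ωT=0.998702, cosh=1.541556, sinh=1.173199; start (x,ẋ)=(-0.089820, -0.061227) → end (x,ẋ)=(-0.245838, -1.038290)

x = -0.2458, ẋ = -1.0383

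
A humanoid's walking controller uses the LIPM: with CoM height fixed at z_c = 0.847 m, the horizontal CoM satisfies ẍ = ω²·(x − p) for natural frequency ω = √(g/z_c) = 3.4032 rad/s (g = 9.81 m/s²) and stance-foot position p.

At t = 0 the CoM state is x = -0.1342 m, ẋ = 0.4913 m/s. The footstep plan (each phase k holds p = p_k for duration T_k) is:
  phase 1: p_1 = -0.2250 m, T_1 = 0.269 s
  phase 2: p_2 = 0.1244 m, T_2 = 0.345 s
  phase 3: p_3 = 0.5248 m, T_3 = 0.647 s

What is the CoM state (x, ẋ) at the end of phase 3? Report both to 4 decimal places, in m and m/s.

phase 1: p=-0.2250, T=0.269, ωT=0.915461, cosh=1.449129, sinh=1.048797; start (x,ẋ)=(-0.134200, 0.491300) → end (x,ẋ)=(0.057990, 1.036046)
phase 2: p=0.1244, T=0.345, ωT=1.174104, cosh=1.772169, sinh=1.463074; start (x,ẋ)=(0.057990, 1.036046) → end (x,ẋ)=(0.452117, 1.505384)
phase 3: p=0.5248, T=0.647, ωT=2.201870, cosh=4.576253, sinh=4.465657; start (x,ẋ)=(0.452117, 1.505384) → end (x,ẋ)=(2.167540, 5.784420)

x = 2.1675, ẋ = 5.7844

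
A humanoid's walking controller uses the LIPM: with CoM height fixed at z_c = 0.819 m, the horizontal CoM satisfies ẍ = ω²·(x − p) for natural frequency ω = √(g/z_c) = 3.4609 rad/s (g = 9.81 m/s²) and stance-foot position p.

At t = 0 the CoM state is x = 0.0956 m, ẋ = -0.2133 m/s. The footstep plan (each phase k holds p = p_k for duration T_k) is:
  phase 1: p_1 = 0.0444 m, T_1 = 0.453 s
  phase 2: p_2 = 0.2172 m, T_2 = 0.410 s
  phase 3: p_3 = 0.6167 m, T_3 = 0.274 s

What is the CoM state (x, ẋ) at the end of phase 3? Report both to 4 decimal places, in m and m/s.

phase 1: p=0.0444, T=0.453, ωT=1.567788, cosh=2.502266, sinh=2.293760; start (x,ẋ)=(0.095600, -0.213300) → end (x,ẋ)=(0.031148, -0.127283)
phase 2: p=0.2172, T=0.410, ωT=1.418969, cosh=2.187410, sinh=1.945447; start (x,ẋ)=(0.031148, -0.127283) → end (x,ẋ)=(-0.261320, -1.531106)
phase 3: p=0.6167, T=0.274, ωT=0.948287, cosh=1.484344, sinh=1.096939; start (x,ẋ)=(-0.261320, -1.531106) → end (x,ẋ)=(-1.171870, -5.606000)

x = -1.1719, ẋ = -5.6060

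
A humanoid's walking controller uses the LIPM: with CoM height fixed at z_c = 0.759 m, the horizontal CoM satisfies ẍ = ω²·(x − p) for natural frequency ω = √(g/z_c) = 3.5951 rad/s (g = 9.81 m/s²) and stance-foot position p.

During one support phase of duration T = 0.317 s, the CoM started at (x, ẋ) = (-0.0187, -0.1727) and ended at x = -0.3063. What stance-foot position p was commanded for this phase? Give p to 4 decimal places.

p = 0.2860

ωT = 3.5951·0.317 = 1.139647; cosh(ωT) = 1.722798, sinh(ωT) = 1.402866
x(T) = p + (x₀−p)·cosh(ωT) + (ẋ₀/ω)·sinh(ωT) ⇒ p·(1 − cosh) = x(T) − x₀·cosh − (ẋ₀/ω)·sinh
numerator   = -0.3063 − (-0.0187)·1.722798 − (-0.1727/3.5951)·1.402866 = -0.206693
denominator = 1 − 1.722798 = -0.722798
p = -0.206693 / -0.722798 = 0.2860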